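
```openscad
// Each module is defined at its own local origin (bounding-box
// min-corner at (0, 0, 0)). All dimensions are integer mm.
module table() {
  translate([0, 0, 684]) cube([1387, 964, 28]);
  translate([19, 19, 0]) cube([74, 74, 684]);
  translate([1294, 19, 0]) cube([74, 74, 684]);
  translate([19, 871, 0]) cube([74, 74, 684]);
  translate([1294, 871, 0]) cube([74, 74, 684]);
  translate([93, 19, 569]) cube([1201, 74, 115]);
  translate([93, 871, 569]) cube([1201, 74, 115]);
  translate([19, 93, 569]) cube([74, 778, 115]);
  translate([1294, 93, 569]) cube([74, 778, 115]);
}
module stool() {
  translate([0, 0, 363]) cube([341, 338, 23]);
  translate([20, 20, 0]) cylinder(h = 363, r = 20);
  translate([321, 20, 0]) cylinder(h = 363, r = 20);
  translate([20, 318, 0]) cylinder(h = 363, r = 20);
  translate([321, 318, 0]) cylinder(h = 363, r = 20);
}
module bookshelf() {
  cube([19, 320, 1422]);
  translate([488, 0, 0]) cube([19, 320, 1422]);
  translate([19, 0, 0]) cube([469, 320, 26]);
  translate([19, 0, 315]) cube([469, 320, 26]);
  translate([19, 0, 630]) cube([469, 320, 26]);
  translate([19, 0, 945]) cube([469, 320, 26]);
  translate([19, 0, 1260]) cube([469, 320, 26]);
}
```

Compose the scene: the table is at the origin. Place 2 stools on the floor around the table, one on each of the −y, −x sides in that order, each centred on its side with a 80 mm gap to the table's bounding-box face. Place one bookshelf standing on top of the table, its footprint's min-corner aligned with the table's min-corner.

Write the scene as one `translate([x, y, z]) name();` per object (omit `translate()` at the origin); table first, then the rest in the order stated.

table();
translate([523, -418, 0]) stool();
translate([-421, 313, 0]) stool();
translate([0, 0, 712]) bookshelf();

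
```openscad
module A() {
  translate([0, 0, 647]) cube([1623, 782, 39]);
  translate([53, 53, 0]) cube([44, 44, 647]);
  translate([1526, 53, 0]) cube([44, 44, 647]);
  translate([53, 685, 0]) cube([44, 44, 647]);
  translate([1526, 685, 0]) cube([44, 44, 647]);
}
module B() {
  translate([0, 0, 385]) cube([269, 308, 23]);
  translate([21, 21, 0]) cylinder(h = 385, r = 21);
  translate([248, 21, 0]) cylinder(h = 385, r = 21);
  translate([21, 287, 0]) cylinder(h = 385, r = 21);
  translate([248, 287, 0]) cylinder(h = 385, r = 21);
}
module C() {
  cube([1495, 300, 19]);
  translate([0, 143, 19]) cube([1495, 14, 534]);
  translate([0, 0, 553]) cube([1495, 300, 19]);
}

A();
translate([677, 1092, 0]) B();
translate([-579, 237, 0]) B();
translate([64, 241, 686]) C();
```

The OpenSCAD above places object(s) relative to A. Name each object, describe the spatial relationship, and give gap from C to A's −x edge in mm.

A is a table. B is a stool. C is an I-beam. Two stools sit around the table at the +y, −x sides. The I-beam is on top of the table, centred. The gap from the I-beam to the table's −x edge is 64 mm.

The I-beam's min-x is at 64; the table's min-x is 0; gap = 64 mm.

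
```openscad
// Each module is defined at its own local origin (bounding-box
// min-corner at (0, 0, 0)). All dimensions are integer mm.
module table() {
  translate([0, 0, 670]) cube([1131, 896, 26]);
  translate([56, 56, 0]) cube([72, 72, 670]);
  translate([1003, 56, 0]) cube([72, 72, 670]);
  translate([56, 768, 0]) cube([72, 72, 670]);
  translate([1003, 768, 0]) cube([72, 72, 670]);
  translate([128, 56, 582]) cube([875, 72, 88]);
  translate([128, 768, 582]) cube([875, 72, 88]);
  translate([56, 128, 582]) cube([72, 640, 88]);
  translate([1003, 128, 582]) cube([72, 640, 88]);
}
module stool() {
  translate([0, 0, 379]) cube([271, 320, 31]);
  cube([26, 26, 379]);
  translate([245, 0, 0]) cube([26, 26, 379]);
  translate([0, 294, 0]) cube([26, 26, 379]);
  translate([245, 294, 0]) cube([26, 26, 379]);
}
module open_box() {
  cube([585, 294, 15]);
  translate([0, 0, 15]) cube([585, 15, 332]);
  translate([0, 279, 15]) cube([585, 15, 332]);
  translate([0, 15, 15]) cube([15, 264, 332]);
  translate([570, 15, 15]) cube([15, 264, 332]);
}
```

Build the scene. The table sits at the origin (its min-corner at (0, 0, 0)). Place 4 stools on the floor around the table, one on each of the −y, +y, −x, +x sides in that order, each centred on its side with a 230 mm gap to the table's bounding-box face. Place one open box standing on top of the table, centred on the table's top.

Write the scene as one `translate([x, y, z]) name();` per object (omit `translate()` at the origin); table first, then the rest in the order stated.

table();
translate([430, -550, 0]) stool();
translate([430, 1126, 0]) stool();
translate([-501, 288, 0]) stool();
translate([1361, 288, 0]) stool();
translate([273, 301, 696]) open_box();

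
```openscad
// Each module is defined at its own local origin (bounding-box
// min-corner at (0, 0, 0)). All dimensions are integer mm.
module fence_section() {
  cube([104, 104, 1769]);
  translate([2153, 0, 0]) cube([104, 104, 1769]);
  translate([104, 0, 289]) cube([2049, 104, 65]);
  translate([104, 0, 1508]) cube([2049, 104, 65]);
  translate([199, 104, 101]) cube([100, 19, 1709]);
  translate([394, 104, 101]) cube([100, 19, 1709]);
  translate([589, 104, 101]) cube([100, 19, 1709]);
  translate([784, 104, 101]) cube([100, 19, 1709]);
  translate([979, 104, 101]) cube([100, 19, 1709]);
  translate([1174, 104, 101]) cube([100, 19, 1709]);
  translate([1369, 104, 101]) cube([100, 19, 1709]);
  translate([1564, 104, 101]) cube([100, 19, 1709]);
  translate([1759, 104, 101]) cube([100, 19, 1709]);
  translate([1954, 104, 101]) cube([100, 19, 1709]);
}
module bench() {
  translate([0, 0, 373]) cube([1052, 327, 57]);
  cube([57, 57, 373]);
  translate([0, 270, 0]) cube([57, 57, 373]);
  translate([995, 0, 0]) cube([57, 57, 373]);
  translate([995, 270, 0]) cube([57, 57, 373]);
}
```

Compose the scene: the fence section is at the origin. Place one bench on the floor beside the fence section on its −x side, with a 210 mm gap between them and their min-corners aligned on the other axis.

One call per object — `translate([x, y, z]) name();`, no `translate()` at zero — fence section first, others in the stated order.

fence_section();
translate([-1262, 0, 0]) bench();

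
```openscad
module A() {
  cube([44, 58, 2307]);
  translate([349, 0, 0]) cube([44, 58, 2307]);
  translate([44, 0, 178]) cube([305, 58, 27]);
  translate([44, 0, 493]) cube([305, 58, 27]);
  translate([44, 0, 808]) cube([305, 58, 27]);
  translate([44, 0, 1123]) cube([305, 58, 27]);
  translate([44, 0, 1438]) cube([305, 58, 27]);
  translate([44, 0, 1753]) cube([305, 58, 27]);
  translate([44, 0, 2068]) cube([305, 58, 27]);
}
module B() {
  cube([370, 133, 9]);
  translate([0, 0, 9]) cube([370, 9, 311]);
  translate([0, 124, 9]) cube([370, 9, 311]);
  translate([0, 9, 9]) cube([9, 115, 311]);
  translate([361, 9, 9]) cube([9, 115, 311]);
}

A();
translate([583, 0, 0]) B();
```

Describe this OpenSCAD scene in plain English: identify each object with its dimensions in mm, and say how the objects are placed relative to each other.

A is a straight ladder. Two 44×58 mm vertical rails, 2307 mm tall, stand 393 mm apart (outside-to-outside) with their front faces coplanar on the −y side. 7 rungs, each 58 mm deep and 27 mm tall, span between the inner faces of the rails, front faces flush with the rails. The lowest rung's underside is at z = 178 mm and rungs are spaced 315 mm apart (underside to underside).

B is an open storage box with external size 370×133×320 mm and wall thickness 9 mm (the base is also 9 mm thick). The base covers the whole footprint; the four walls stand on the base, with the y-facing walls full-width and the x-facing walls fitting between their inner faces.

The open box is on the floor beside the ladder on its +x side.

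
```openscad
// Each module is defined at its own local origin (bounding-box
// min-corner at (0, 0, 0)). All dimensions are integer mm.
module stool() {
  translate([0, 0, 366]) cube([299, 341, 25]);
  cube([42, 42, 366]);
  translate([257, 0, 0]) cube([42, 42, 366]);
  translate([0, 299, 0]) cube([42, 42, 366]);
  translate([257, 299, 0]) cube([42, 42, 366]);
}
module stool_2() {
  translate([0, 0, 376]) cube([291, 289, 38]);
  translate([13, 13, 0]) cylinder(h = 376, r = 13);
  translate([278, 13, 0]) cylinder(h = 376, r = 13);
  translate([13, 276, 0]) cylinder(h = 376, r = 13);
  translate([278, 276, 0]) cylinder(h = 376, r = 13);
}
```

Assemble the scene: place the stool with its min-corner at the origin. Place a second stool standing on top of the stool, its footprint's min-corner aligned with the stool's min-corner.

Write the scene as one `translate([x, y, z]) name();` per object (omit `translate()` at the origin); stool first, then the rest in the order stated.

stool();
translate([0, 0, 391]) stool_2();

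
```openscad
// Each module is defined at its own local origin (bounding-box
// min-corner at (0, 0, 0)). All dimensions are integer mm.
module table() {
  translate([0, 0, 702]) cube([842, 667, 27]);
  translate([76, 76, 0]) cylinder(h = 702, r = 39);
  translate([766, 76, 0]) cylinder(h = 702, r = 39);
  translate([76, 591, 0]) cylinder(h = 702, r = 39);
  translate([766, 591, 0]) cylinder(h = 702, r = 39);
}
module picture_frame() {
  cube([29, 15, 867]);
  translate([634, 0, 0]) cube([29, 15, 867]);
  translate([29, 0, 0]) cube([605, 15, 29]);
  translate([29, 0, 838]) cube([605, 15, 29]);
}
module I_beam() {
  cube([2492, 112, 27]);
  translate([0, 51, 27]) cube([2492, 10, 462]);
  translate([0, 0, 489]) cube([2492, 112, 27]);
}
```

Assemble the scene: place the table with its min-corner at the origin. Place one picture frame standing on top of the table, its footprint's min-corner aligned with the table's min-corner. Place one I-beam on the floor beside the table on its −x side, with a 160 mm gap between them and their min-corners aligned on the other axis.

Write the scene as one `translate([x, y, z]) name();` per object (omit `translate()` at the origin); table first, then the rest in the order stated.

table();
translate([0, 0, 729]) picture_frame();
translate([-2652, 0, 0]) I_beam();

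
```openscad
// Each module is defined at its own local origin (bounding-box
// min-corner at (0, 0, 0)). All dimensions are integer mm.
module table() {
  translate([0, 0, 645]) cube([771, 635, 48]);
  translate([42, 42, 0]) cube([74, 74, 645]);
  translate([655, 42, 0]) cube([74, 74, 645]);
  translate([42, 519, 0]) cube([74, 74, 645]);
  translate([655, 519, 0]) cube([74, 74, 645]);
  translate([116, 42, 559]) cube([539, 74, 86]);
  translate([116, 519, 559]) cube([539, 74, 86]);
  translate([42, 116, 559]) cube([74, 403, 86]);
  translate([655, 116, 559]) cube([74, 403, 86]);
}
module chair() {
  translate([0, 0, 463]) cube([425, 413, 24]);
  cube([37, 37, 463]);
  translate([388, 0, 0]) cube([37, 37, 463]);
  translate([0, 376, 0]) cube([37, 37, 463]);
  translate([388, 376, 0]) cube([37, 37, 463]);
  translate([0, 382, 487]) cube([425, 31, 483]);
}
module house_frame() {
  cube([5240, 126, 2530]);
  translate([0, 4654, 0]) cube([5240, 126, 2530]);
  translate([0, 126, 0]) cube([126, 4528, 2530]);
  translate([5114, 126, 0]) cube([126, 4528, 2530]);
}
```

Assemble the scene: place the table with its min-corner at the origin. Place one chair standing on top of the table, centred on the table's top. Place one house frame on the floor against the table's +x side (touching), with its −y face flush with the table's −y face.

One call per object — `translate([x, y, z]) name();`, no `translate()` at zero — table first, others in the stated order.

table();
translate([173, 111, 693]) chair();
translate([771, 0, 0]) house_frame();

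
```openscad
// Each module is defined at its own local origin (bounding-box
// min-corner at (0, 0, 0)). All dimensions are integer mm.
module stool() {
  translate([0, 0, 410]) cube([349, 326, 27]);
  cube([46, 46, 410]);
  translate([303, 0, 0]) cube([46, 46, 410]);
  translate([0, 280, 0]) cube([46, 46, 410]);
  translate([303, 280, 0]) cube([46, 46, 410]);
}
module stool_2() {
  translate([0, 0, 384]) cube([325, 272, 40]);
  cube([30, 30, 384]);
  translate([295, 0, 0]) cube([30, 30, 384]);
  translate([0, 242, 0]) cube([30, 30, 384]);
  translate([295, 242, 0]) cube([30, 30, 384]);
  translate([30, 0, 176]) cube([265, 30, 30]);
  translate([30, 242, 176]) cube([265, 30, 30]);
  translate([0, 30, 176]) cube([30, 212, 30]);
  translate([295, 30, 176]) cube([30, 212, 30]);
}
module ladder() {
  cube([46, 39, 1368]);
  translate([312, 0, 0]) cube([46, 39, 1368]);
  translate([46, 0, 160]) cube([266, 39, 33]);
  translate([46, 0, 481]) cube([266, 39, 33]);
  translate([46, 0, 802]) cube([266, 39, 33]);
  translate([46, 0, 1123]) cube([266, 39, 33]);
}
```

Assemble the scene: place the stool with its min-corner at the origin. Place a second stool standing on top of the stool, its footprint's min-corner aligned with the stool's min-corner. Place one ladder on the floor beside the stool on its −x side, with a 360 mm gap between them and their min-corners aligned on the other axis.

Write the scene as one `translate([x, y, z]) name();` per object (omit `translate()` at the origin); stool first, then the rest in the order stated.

stool();
translate([0, 0, 437]) stool_2();
translate([-718, 0, 0]) ladder();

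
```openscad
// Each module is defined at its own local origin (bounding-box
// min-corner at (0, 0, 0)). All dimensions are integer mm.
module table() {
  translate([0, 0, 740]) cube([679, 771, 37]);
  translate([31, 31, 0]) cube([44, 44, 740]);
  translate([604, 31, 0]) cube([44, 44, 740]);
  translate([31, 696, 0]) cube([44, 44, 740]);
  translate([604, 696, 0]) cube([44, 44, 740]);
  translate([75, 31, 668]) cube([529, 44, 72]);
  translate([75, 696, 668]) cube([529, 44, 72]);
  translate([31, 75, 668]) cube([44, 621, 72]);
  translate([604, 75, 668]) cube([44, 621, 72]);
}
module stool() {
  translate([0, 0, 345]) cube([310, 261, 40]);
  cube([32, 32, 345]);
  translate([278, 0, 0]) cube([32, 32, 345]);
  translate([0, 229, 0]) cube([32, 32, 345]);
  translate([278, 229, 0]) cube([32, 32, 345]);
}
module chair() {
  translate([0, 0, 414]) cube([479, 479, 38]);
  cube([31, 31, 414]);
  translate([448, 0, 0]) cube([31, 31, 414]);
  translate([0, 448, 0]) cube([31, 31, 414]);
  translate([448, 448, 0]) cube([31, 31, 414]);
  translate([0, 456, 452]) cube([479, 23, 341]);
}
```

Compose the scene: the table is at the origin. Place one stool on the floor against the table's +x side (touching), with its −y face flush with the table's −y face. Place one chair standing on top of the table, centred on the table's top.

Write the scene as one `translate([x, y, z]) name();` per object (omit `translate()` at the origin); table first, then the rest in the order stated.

table();
translate([679, 0, 0]) stool();
translate([100, 146, 777]) chair();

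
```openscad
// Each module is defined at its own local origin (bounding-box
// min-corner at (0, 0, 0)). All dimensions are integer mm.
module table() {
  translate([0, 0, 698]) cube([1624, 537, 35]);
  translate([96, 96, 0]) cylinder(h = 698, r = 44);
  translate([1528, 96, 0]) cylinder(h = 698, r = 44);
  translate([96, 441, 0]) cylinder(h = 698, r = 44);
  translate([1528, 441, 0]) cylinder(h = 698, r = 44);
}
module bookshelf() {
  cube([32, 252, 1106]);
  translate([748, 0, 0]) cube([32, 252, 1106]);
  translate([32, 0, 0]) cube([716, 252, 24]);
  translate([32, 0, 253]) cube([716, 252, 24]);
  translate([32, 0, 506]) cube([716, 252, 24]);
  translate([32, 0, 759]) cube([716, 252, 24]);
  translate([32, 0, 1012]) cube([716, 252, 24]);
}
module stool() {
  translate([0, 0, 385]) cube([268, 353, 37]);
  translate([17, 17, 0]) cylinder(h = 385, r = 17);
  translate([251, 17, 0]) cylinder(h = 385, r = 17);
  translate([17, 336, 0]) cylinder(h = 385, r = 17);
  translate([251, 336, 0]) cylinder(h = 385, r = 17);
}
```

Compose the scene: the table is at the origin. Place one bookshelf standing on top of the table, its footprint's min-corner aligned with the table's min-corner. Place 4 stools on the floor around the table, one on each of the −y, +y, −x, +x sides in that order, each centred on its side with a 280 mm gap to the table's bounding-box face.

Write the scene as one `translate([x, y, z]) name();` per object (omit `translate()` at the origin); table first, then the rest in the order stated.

table();
translate([0, 0, 733]) bookshelf();
translate([678, -633, 0]) stool();
translate([678, 817, 0]) stool();
translate([-548, 92, 0]) stool();
translate([1904, 92, 0]) stool();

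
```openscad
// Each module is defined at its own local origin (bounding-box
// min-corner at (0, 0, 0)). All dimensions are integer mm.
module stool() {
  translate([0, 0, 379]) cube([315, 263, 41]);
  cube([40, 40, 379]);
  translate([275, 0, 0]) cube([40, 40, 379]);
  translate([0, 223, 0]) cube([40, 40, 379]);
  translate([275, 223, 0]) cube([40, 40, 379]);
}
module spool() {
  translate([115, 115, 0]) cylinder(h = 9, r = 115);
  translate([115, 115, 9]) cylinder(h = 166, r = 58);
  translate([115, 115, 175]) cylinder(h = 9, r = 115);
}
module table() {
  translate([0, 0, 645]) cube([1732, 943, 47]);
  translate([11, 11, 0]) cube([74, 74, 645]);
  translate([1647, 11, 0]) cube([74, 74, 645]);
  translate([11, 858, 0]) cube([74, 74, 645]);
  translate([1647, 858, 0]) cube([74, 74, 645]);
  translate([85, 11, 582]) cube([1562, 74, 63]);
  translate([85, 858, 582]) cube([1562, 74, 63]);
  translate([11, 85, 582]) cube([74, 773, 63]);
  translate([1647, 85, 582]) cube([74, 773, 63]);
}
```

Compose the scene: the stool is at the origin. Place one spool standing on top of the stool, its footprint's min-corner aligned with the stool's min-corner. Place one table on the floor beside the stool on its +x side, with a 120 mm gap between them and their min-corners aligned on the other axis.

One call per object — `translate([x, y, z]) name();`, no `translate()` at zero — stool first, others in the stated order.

stool();
translate([0, 0, 420]) spool();
translate([435, 0, 0]) table();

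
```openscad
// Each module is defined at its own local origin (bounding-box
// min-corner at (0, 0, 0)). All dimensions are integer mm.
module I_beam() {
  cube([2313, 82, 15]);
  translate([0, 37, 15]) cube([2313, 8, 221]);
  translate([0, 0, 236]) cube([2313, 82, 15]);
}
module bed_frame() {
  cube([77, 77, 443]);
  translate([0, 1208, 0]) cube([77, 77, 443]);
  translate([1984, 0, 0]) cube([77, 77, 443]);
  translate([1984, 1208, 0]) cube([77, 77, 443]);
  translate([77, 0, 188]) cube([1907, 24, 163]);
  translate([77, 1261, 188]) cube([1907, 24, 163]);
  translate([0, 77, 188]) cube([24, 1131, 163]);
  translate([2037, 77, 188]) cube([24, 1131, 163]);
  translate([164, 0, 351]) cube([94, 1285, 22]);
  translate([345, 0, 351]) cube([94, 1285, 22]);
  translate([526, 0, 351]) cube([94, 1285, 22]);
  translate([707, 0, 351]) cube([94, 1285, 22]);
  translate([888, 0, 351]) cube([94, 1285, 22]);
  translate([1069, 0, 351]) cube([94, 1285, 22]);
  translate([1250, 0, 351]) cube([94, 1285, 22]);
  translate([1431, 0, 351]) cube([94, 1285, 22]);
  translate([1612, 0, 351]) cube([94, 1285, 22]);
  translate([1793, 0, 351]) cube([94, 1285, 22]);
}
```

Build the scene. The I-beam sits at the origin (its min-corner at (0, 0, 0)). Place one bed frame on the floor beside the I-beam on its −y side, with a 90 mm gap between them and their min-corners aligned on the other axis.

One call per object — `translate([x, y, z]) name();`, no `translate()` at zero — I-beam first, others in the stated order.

I_beam();
translate([0, -1375, 0]) bed_frame();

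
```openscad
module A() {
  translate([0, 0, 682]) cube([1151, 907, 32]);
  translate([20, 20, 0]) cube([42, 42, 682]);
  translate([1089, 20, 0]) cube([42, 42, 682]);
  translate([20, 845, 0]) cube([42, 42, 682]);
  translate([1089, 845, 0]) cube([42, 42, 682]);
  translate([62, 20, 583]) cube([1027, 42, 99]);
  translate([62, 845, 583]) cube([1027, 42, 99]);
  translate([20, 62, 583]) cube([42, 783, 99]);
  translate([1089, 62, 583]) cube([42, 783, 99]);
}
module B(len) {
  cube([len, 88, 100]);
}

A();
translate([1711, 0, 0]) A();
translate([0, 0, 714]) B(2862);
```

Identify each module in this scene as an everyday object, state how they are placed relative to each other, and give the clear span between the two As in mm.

A is a table. B is a beam. A beam spans the tops of two tables. The clear span between the two tables is 560 mm.

Second table starts at x = 1711; first ends at x = 1151; clear span = 1711 − 1151 = 560 mm.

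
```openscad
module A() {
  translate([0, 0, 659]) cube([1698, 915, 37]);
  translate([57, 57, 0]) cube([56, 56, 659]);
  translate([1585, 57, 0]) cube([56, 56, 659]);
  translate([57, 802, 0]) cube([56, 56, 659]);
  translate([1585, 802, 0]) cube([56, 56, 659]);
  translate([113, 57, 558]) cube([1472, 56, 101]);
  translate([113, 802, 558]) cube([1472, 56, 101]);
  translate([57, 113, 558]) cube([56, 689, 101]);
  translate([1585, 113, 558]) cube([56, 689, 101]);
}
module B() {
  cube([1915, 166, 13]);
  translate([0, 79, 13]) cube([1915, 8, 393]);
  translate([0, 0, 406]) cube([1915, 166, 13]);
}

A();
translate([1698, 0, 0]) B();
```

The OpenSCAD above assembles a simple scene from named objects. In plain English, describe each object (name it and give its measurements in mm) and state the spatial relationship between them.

A is a table with a 1698×915 mm rectangular top, 37 mm thick, top surface at z = 696 mm, supported by four 56×56 mm square legs, each inset 57 mm from the nearest pair of top edges, running from the floor. Four apron rails, 56 mm thick and 101 mm tall, run between adjacent legs with their top edges flush with the underside of the top and their outer faces flush with the legs' outer faces.

B is an I-beam lying along x, 1915 mm long. Overall section height 419 mm. Two flanges 166 mm wide (y) and 13 mm thick, one on the floor and one at the top; a web 8 mm thick runs between them, centred on the flange width.

The I-beam is against the table's +x side, with their −y faces flush.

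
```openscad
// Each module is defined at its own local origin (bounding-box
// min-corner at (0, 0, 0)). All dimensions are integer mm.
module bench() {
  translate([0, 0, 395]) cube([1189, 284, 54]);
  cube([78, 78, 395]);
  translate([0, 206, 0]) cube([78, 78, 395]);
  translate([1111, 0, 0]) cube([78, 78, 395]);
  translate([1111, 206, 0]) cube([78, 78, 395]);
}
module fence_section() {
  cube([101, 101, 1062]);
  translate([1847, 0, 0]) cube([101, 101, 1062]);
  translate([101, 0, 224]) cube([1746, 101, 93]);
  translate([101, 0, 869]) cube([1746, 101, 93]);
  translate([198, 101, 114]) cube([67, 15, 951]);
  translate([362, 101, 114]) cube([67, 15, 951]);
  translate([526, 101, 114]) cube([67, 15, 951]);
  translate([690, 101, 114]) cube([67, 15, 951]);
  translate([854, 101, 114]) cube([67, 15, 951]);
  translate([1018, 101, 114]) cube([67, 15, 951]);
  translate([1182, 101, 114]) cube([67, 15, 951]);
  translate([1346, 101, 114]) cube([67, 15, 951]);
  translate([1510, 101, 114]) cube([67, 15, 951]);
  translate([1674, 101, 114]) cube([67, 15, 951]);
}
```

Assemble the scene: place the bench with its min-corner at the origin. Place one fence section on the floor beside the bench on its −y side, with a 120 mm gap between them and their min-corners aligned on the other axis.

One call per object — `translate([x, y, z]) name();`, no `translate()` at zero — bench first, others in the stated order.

bench();
translate([0, -236, 0]) fence_section();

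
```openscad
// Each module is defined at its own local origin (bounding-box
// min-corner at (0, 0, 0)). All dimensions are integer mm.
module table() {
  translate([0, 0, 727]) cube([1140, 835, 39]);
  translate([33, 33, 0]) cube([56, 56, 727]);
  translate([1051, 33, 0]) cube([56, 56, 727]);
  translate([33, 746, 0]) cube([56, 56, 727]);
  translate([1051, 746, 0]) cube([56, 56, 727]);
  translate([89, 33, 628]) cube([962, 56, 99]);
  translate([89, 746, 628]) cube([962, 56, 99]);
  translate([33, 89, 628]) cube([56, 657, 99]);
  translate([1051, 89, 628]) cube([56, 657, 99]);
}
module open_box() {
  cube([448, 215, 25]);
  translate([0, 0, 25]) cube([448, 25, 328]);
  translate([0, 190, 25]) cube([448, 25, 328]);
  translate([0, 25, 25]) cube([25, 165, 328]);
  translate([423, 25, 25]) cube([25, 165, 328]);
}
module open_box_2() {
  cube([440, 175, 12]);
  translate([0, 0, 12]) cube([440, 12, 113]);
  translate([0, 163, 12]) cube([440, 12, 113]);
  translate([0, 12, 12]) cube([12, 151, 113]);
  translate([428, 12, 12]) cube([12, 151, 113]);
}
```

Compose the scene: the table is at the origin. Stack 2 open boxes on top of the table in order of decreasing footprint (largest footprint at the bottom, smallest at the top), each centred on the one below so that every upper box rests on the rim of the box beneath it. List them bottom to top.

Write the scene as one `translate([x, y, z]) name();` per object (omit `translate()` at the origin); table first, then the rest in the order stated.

table();
translate([346, 310, 766]) open_box();
translate([350, 330, 1119]) open_box_2();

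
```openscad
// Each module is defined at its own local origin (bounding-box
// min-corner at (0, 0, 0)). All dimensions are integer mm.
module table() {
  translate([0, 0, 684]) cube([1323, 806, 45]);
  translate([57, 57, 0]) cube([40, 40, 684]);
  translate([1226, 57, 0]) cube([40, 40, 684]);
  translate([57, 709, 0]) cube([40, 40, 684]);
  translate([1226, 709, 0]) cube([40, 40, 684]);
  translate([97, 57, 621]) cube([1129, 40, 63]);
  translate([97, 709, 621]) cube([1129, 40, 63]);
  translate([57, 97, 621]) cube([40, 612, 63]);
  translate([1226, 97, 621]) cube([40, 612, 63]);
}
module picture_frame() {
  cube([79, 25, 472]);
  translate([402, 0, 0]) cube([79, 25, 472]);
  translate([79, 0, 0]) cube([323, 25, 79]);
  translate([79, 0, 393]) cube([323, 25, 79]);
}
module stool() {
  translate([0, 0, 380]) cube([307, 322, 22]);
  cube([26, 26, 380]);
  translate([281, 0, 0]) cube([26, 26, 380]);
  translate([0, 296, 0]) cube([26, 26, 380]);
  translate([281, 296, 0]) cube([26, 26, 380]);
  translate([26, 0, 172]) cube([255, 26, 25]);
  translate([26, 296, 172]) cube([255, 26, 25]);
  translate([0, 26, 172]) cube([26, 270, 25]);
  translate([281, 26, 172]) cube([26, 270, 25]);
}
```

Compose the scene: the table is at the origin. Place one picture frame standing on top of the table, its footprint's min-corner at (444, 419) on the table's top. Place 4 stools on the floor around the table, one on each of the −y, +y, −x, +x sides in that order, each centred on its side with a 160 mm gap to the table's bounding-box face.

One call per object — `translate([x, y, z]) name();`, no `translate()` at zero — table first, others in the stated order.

table();
translate([444, 419, 729]) picture_frame();
translate([508, -482, 0]) stool();
translate([508, 966, 0]) stool();
translate([-467, 242, 0]) stool();
translate([1483, 242, 0]) stool();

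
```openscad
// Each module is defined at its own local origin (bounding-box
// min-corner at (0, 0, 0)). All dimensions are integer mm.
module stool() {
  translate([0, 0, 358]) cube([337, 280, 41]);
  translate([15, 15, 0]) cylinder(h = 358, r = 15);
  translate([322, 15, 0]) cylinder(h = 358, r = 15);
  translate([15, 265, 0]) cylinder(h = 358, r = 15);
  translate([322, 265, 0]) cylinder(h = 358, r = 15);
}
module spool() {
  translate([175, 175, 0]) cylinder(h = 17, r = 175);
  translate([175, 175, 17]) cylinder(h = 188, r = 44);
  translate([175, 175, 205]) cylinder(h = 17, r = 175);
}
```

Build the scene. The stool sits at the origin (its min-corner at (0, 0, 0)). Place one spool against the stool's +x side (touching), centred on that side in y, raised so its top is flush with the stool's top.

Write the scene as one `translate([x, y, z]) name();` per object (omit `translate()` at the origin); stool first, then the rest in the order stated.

stool();
translate([337, -35, 177]) spool();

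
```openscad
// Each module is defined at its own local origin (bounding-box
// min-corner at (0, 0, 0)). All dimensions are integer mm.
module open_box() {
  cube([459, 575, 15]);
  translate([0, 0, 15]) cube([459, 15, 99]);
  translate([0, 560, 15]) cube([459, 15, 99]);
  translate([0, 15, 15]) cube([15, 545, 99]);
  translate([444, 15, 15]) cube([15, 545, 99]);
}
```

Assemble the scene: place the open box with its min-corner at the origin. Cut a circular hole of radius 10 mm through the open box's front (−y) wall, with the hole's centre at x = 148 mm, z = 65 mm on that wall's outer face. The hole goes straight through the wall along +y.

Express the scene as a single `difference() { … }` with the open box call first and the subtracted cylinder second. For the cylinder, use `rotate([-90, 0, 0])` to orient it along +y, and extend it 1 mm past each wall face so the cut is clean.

difference() {
  open_box();
  translate([148, -1, 65]) rotate([-90, 0, 0]) cylinder(h = 17, r = 10);
}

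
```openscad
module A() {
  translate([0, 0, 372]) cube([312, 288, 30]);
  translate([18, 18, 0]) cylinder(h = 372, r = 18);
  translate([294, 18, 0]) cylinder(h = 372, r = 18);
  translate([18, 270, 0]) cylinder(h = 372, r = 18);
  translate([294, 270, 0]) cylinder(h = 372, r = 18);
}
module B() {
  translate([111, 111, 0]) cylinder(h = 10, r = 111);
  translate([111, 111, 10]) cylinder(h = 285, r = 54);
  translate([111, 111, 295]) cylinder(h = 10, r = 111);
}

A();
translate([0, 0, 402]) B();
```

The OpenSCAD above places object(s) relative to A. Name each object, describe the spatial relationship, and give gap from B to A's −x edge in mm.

The spool's min-x is at 0; the stool's min-x is 0; gap = 0 mm.

A is a stool. B is a spool. The spool is on top of the stool. The gap from the spool to the stool's −x edge is 0 mm.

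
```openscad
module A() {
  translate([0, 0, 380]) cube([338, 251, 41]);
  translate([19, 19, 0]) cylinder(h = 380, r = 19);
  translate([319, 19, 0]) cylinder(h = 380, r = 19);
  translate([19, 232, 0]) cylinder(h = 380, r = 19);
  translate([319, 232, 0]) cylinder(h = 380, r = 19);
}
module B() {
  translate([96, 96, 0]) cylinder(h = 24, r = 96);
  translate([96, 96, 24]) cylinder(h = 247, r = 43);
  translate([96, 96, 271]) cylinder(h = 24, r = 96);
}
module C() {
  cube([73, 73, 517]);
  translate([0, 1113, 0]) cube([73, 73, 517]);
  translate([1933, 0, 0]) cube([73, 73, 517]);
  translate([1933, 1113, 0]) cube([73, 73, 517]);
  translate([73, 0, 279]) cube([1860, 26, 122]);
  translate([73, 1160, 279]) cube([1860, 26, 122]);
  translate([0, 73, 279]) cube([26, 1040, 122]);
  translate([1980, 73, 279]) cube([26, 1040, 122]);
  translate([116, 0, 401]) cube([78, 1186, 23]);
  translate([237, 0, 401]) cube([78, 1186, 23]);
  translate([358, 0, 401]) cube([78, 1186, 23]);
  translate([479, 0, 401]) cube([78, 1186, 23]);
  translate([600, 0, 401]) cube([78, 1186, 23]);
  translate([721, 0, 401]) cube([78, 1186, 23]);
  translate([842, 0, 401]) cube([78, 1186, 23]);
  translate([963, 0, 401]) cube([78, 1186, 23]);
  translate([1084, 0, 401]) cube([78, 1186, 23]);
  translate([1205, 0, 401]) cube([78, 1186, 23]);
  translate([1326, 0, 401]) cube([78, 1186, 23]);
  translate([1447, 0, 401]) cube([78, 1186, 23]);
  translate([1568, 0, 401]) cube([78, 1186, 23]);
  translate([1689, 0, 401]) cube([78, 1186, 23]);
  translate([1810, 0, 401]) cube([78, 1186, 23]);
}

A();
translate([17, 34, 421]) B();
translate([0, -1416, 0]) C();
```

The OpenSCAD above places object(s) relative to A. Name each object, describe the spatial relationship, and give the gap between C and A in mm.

The bed frame's nearest face is 230 mm from the stool's −y face.

A is a stool. B is a spool. C is a bed frame. The spool is on top of the stool. The bed frame is on the floor beside the stool on its −y side. The gap between the bed frame and the stool is 230 mm.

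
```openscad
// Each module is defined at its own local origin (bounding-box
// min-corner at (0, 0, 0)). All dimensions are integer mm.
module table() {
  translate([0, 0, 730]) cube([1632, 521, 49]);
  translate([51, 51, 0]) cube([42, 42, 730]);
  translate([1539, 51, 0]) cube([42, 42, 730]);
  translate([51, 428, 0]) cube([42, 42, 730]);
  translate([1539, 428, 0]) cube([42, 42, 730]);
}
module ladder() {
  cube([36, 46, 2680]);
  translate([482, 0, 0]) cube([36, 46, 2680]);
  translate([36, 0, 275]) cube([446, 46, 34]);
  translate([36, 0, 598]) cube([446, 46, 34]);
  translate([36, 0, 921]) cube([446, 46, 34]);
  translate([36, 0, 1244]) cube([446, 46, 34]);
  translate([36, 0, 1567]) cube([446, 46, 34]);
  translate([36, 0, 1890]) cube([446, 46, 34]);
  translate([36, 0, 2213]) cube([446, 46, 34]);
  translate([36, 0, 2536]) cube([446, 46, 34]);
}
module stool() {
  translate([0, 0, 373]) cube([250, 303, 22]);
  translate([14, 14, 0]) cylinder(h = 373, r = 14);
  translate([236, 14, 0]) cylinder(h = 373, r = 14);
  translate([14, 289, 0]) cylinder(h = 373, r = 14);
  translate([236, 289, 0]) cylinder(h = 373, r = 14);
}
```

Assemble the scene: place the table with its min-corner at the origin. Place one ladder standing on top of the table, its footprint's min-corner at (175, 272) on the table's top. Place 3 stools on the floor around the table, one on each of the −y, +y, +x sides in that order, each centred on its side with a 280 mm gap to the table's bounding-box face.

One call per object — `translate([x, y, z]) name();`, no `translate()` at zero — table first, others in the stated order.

table();
translate([175, 272, 779]) ladder();
translate([691, -583, 0]) stool();
translate([691, 801, 0]) stool();
translate([1912, 109, 0]) stool();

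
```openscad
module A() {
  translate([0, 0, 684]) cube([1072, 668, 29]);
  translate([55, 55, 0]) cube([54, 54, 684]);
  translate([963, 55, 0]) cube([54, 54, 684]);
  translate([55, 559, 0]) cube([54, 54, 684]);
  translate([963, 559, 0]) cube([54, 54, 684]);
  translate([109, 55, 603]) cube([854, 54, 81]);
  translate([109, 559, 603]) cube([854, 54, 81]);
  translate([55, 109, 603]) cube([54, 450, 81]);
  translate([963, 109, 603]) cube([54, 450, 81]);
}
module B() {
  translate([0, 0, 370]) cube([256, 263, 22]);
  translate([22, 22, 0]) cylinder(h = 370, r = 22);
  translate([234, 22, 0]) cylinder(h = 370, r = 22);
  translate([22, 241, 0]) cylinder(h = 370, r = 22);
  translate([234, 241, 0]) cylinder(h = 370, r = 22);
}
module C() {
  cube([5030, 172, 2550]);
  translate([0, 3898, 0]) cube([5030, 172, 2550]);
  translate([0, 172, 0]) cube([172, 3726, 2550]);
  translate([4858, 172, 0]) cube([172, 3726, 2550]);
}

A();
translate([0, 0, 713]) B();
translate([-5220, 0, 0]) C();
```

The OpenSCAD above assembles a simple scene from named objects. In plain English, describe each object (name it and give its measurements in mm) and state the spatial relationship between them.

A is a rectangular dining table. The top is 1072×668×29 mm with its upper surface at z = 713 mm. It stands on four 54×54 mm square legs, each inset 55 mm from the nearest pair of top edges, running from the floor to the underside of the top. Four apron rails, 54 mm thick and 81 mm tall, run between adjacent legs with their top edges flush with the underside of the top and their outer faces flush with the legs' outer faces.

B is a four-legged stool. The seat is a 256×263×22 mm slab whose top surface is at z = 392 mm; four round legs, each 44 mm in diameter, run from the floor (z = 0) to the underside of the seat, each leg's axis is inset half a diameter from the nearest pair of seat edges (so the leg's bounding box is flush with the corner).

C is a box-shaped house frame (walls only): outside footprint 5030×4070 mm, wall height 2550 mm, wall thickness 172 mm. The two y-facing walls run the full x-width; the two x-facing walls fit between the inner faces of the y-facing walls.

The stool is on top of the table. The house frame is on the floor beside the table on its −x side.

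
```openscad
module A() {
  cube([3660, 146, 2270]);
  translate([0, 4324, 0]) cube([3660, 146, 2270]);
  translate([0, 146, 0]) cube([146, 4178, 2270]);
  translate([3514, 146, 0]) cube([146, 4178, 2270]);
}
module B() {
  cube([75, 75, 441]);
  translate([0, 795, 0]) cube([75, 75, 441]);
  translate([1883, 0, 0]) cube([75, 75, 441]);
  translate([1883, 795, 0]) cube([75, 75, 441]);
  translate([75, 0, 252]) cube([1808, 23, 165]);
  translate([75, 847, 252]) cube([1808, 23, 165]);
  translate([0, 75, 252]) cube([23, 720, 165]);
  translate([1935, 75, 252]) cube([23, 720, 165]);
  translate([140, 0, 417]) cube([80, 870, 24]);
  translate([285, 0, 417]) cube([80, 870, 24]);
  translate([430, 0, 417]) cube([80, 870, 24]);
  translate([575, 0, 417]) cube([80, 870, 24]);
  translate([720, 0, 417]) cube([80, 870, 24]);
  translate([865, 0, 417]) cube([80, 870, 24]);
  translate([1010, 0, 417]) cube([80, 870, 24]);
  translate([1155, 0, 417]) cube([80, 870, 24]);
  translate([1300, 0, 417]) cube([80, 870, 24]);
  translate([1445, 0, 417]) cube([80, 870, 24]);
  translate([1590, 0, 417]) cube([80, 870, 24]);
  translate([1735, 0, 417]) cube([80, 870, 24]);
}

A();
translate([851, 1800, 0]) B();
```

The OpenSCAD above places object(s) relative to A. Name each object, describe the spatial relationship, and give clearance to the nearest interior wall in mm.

Clearances: x = 705, y = 1654; minimum 705 mm.

A is a house frame. B is a bed frame. The bed frame sits inside the house frame, centred. The clearance to the nearest interior wall is 705 mm.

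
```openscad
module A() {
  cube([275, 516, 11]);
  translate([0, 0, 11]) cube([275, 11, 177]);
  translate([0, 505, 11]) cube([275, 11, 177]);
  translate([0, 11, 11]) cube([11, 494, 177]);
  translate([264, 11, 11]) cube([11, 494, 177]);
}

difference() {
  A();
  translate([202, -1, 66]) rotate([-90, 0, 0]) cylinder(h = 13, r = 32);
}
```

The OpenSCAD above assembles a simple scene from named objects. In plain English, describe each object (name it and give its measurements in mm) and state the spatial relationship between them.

A is an open storage box with external size 275×516×188 mm and wall thickness 11 mm (the base is also 11 mm thick). The base covers the whole footprint; the four walls stand on the base, with the y-facing walls full-width and the x-facing walls fitting between their inner faces.

The open box has a circular hole of radius 32 mm through its front wall, centred at (x = 202, z = 66).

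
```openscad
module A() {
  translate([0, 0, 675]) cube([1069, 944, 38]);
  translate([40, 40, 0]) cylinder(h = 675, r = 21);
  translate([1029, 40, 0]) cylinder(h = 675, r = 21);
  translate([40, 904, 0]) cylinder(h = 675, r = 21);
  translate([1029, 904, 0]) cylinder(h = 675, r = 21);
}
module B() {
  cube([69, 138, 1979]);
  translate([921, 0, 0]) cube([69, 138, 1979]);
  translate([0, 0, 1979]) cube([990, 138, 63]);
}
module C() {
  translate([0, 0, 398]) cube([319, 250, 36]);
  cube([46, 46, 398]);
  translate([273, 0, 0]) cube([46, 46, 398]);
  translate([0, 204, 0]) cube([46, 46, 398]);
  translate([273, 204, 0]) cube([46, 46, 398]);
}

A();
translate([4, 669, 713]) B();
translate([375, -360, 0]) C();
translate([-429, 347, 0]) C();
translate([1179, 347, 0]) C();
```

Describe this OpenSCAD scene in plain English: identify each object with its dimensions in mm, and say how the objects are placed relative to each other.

A is a table with a 1069×944 mm rectangular top, 38 mm thick, top surface at z = 713 mm, supported by four round legs of 42 mm diameter, each leg's bounding box inset 19 mm from the nearest pair of top edges, running from the floor.

B is a door frame. The clear opening is 852 mm wide and 1979 mm high. Two 69 mm wide jambs, 138 mm deep, stand either side of the opening from the floor to the top of the opening. A 63 mm thick head sits across the top of both jambs, spanning the full outside width of the frame.

C is a four-legged stool. The seat is a 319×250×36 mm slab whose top surface is at z = 434 mm; four square legs, each 46×46 mm in cross-section, run from the floor (z = 0) to the underside of the seat, each flush with a corner of the seat.

The door frame is on top of the table. Three stools sit around the table at the −y, −x, +x sides.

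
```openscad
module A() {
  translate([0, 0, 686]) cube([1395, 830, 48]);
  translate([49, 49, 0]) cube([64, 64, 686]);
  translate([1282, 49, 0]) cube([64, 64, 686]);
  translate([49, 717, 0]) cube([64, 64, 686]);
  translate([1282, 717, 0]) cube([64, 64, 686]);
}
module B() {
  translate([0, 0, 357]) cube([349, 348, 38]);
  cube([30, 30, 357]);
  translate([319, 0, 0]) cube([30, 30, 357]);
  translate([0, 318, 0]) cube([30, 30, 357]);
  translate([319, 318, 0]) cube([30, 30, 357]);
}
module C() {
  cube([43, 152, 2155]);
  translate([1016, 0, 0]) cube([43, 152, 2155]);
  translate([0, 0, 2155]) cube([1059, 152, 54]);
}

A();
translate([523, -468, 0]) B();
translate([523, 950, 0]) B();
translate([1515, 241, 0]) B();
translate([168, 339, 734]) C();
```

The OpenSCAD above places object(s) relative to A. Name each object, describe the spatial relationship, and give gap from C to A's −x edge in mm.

A is a table. B is a stool. C is a door frame. Three stools sit around the table at the −y, +y, +x sides. The door frame is on top of the table, centred. The gap from the door frame to the table's −x edge is 168 mm.

The door frame's min-x is at 168; the table's min-x is 0; gap = 168 mm.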